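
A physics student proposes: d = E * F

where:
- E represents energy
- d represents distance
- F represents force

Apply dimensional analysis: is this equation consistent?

No

E (energy) has dimensions [L^2 M T^-2].
d (distance) has dimensions [L].
F (force) has dimensions [L M T^-2].

Left side: [L]
Right side: [L^3 M^2 T^-4]

The two sides have different dimensions, so the equation is NOT dimensionally consistent.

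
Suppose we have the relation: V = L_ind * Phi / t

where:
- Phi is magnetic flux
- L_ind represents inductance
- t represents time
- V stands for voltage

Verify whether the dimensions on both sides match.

No

Phi (magnetic flux) has dimensions [I^-1 L^2 M T^-2].
L_ind (inductance) has dimensions [I^-2 L^2 M T^-2].
t (time) has dimensions [T].
V (voltage) has dimensions [I^-1 L^2 M T^-3].

Left side: [I^-1 L^2 M T^-3]
Right side: [I^-3 L^4 M^2 T^-5]

The two sides have different dimensions, so the equation is NOT dimensionally consistent.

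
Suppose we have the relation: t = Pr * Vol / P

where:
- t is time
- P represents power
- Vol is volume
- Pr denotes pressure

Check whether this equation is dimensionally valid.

Yes

t (time) has dimensions [T].
P (power) has dimensions [L^2 M T^-3].
Vol (volume) has dimensions [L^3].
Pr (pressure) has dimensions [L^-1 M T^-2].

Left side: [T]
Right side: [T]

Both sides have the same dimensions, so the equation is dimensionally consistent.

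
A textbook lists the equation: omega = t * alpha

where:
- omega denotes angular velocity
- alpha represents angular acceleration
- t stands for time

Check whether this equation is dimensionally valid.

Yes

omega (angular velocity) has dimensions [T^-1].
alpha (angular acceleration) has dimensions [T^-2].
t (time) has dimensions [T].

Left side: [T^-1]
Right side: [T^-1]

Both sides have the same dimensions, so the equation is dimensionally consistent.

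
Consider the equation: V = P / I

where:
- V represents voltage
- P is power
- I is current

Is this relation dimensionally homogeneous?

Yes

V (voltage) has dimensions [I^-1 L^2 M T^-3].
P (power) has dimensions [L^2 M T^-3].
I (current) has dimensions [I].

Left side: [I^-1 L^2 M T^-3]
Right side: [I^-1 L^2 M T^-3]

Both sides have the same dimensions, so the equation is dimensionally consistent.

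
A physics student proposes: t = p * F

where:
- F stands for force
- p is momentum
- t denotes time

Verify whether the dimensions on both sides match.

No

F (force) has dimensions [L M T^-2].
p (momentum) has dimensions [L M T^-1].
t (time) has dimensions [T].

Left side: [T]
Right side: [L^2 M^2 T^-3]

The two sides have different dimensions, so the equation is NOT dimensionally consistent.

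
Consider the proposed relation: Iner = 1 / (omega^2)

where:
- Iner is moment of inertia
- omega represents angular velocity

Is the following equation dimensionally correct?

No

Iner (moment of inertia) has dimensions [L^2 M].
omega (angular velocity) has dimensions [T^-1].

Left side: [L^2 M]
Right side: [T^2]

The two sides have different dimensions, so the equation is NOT dimensionally consistent.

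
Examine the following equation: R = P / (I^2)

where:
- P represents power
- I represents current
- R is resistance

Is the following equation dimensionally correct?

Yes

P (power) has dimensions [L^2 M T^-3].
I (current) has dimensions [I].
R (resistance) has dimensions [I^-2 L^2 M T^-3].

Left side: [I^-2 L^2 M T^-3]
Right side: [I^-2 L^2 M T^-3]

Both sides have the same dimensions, so the equation is dimensionally consistent.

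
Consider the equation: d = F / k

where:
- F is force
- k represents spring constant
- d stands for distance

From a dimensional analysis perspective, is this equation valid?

Yes

F (force) has dimensions [L M T^-2].
k (spring constant) has dimensions [M T^-2].
d (distance) has dimensions [L].

Left side: [L]
Right side: [L]

Both sides have the same dimensions, so the equation is dimensionally consistent.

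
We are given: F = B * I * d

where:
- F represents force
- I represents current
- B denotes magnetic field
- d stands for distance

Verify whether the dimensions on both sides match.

Yes

F (force) has dimensions [L M T^-2].
I (current) has dimensions [I].
B (magnetic field) has dimensions [I^-1 M T^-2].
d (distance) has dimensions [L].

Left side: [L M T^-2]
Right side: [L M T^-2]

Both sides have the same dimensions, so the equation is dimensionally consistent.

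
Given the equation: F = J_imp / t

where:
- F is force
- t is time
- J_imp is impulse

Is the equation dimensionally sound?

Yes

F (force) has dimensions [L M T^-2].
t (time) has dimensions [T].
J_imp (impulse) has dimensions [L M T^-1].

Left side: [L M T^-2]
Right side: [L M T^-2]

Both sides have the same dimensions, so the equation is dimensionally consistent.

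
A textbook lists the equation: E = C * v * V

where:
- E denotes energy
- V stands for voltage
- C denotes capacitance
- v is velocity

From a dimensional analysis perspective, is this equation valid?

No

E (energy) has dimensions [L^2 M T^-2].
V (voltage) has dimensions [I^-1 L^2 M T^-3].
C (capacitance) has dimensions [I^2 L^-2 M^-1 T^4].
v (velocity) has dimensions [L T^-1].

Left side: [L^2 M T^-2]
Right side: [I L]

The two sides have different dimensions, so the equation is NOT dimensionally consistent.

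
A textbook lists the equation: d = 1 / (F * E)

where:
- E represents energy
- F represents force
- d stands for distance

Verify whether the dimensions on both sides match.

No

E (energy) has dimensions [L^2 M T^-2].
F (force) has dimensions [L M T^-2].
d (distance) has dimensions [L].

Left side: [L]
Right side: [L^-3 M^-2 T^4]

The two sides have different dimensions, so the equation is NOT dimensionally consistent.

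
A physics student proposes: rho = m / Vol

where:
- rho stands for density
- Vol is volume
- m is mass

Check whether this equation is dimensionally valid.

Yes

rho (density) has dimensions [L^-3 M].
Vol (volume) has dimensions [L^3].
m (mass) has dimensions [M].

Left side: [L^-3 M]
Right side: [L^-3 M]

Both sides have the same dimensions, so the equation is dimensionally consistent.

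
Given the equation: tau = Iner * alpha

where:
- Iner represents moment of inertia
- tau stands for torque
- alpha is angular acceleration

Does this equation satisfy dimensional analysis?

Yes

Iner (moment of inertia) has dimensions [L^2 M].
tau (torque) has dimensions [L^2 M T^-2].
alpha (angular acceleration) has dimensions [T^-2].

Left side: [L^2 M T^-2]
Right side: [L^2 M T^-2]

Both sides have the same dimensions, so the equation is dimensionally consistent.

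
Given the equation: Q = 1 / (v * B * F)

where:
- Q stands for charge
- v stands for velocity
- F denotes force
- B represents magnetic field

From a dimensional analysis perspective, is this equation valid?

No

Q (charge) has dimensions [I T].
v (velocity) has dimensions [L T^-1].
F (force) has dimensions [L M T^-2].
B (magnetic field) has dimensions [I^-1 M T^-2].

Left side: [I T]
Right side: [I L^-2 M^-2 T^5]

The two sides have different dimensions, so the equation is NOT dimensionally consistent.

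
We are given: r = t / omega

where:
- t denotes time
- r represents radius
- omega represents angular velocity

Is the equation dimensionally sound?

No

t (time) has dimensions [T].
r (radius) has dimensions [L].
omega (angular velocity) has dimensions [T^-1].

Left side: [L]
Right side: [T^2]

The two sides have different dimensions, so the equation is NOT dimensionally consistent.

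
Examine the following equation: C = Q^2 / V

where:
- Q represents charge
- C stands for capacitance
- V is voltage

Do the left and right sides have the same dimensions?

No

Q (charge) has dimensions [I T].
C (capacitance) has dimensions [I^2 L^-2 M^-1 T^4].
V (voltage) has dimensions [I^-1 L^2 M T^-3].

Left side: [I^2 L^-2 M^-1 T^4]
Right side: [I^3 L^-2 M^-1 T^5]

The two sides have different dimensions, so the equation is NOT dimensionally consistent.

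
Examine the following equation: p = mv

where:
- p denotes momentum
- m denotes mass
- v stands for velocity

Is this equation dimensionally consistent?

Yes

p (momentum) has dimensions [L M T^-1].
m (mass) has dimensions [M].
v (velocity) has dimensions [L T^-1].

Left side: [L M T^-1]
Right side: [L M T^-1]

Both sides have the same dimensions, so the equation is dimensionally consistent.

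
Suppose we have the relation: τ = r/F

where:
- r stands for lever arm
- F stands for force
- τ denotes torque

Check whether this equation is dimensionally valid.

No

r (lever arm) has dimensions [L].
F (force) has dimensions [L M T^-2].
τ (torque) has dimensions [L^2 M T^-2].

Left side: [L^2 M T^-2]
Right side: [M^-1 T^2]

The two sides have different dimensions, so the equation is NOT dimensionally consistent.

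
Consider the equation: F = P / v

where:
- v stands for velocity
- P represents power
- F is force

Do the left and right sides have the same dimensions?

Yes

v (velocity) has dimensions [L T^-1].
P (power) has dimensions [L^2 M T^-3].
F (force) has dimensions [L M T^-2].

Left side: [L M T^-2]
Right side: [L M T^-2]

Both sides have the same dimensions, so the equation is dimensionally consistent.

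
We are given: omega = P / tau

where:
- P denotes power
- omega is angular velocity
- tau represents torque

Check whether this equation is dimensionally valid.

Yes

P (power) has dimensions [L^2 M T^-3].
omega (angular velocity) has dimensions [T^-1].
tau (torque) has dimensions [L^2 M T^-2].

Left side: [T^-1]
Right side: [T^-1]

Both sides have the same dimensions, so the equation is dimensionally consistent.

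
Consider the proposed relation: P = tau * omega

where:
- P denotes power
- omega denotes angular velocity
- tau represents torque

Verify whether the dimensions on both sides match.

Yes

P (power) has dimensions [L^2 M T^-3].
omega (angular velocity) has dimensions [T^-1].
tau (torque) has dimensions [L^2 M T^-2].

Left side: [L^2 M T^-3]
Right side: [L^2 M T^-3]

Both sides have the same dimensions, so the equation is dimensionally consistent.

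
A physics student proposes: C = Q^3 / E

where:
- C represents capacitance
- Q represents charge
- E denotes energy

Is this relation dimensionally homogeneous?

No

C (capacitance) has dimensions [I^2 L^-2 M^-1 T^4].
Q (charge) has dimensions [I T].
E (energy) has dimensions [L^2 M T^-2].

Left side: [I^2 L^-2 M^-1 T^4]
Right side: [I^3 L^-2 M^-1 T^5]

The two sides have different dimensions, so the equation is NOT dimensionally consistent.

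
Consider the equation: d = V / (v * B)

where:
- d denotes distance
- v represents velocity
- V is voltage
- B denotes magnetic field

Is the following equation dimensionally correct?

Yes

d (distance) has dimensions [L].
v (velocity) has dimensions [L T^-1].
V (voltage) has dimensions [I^-1 L^2 M T^-3].
B (magnetic field) has dimensions [I^-1 M T^-2].

Left side: [L]
Right side: [L]

Both sides have the same dimensions, so the equation is dimensionally consistent.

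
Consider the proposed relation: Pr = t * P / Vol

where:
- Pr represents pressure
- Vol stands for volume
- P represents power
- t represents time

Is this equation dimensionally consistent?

Yes

Pr (pressure) has dimensions [L^-1 M T^-2].
Vol (volume) has dimensions [L^3].
P (power) has dimensions [L^2 M T^-3].
t (time) has dimensions [T].

Left side: [L^-1 M T^-2]
Right side: [L^-1 M T^-2]

Both sides have the same dimensions, so the equation is dimensionally consistent.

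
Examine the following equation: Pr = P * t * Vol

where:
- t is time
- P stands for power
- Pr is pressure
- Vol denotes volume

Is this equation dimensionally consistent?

No

t (time) has dimensions [T].
P (power) has dimensions [L^2 M T^-3].
Pr (pressure) has dimensions [L^-1 M T^-2].
Vol (volume) has dimensions [L^3].

Left side: [L^-1 M T^-2]
Right side: [L^5 M T^-2]

The two sides have different dimensions, so the equation is NOT dimensionally consistent.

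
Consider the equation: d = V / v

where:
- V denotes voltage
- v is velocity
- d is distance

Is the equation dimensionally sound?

No

V (voltage) has dimensions [I^-1 L^2 M T^-3].
v (velocity) has dimensions [L T^-1].
d (distance) has dimensions [L].

Left side: [L]
Right side: [I^-1 L M T^-2]

The two sides have different dimensions, so the equation is NOT dimensionally consistent.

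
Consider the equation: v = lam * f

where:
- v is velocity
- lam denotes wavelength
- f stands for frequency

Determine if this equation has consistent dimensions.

Yes

v (velocity) has dimensions [L T^-1].
lam (wavelength) has dimensions [L].
f (frequency) has dimensions [T^-1].

Left side: [L T^-1]
Right side: [L T^-1]

Both sides have the same dimensions, so the equation is dimensionally consistent.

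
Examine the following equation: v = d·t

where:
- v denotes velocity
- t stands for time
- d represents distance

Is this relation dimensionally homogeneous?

No

v (velocity) has dimensions [L T^-1].
t (time) has dimensions [T].
d (distance) has dimensions [L].

Left side: [L T^-1]
Right side: [L T]

The two sides have different dimensions, so the equation is NOT dimensionally consistent.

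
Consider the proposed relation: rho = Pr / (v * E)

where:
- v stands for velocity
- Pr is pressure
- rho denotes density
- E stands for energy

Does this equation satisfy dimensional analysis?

No

v (velocity) has dimensions [L T^-1].
Pr (pressure) has dimensions [L^-1 M T^-2].
rho (density) has dimensions [L^-3 M].
E (energy) has dimensions [L^2 M T^-2].

Left side: [L^-3 M]
Right side: [L^-4 T]

The two sides have different dimensions, so the equation is NOT dimensionally consistent.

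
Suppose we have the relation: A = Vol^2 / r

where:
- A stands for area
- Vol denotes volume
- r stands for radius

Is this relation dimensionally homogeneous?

No

A (area) has dimensions [L^2].
Vol (volume) has dimensions [L^3].
r (radius) has dimensions [L].

Left side: [L^2]
Right side: [L^5]

The two sides have different dimensions, so the equation is NOT dimensionally consistent.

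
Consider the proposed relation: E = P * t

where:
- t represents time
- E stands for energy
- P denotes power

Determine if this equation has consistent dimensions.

Yes

t (time) has dimensions [T].
E (energy) has dimensions [L^2 M T^-2].
P (power) has dimensions [L^2 M T^-3].

Left side: [L^2 M T^-2]
Right side: [L^2 M T^-2]

Both sides have the same dimensions, so the equation is dimensionally consistent.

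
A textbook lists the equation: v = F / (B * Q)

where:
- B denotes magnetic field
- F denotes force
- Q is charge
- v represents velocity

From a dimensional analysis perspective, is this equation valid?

Yes

B (magnetic field) has dimensions [I^-1 M T^-2].
F (force) has dimensions [L M T^-2].
Q (charge) has dimensions [I T].
v (velocity) has dimensions [L T^-1].

Left side: [L T^-1]
Right side: [L T^-1]

Both sides have the same dimensions, so the equation is dimensionally consistent.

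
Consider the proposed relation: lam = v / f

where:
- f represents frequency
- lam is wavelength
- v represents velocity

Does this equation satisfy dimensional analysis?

Yes

f (frequency) has dimensions [T^-1].
lam (wavelength) has dimensions [L].
v (velocity) has dimensions [L T^-1].

Left side: [L]
Right side: [L]

Both sides have the same dimensions, so the equation is dimensionally consistent.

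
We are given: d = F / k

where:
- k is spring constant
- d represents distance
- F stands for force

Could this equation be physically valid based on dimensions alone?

Yes

k (spring constant) has dimensions [M T^-2].
d (distance) has dimensions [L].
F (force) has dimensions [L M T^-2].

Left side: [L]
Right side: [L]

Both sides have the same dimensions, so the equation is dimensionally consistent.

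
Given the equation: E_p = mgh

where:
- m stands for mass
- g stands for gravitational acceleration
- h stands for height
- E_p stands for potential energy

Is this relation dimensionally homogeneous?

Yes

m (mass) has dimensions [M].
g (gravitational acceleration) has dimensions [L T^-2].
h (height) has dimensions [L].
E_p (potential energy) has dimensions [L^2 M T^-2].

Left side: [L^2 M T^-2]
Right side: [L^2 M T^-2]

Both sides have the same dimensions, so the equation is dimensionally consistent.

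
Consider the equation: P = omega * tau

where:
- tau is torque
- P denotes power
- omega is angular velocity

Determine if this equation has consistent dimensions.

Yes

tau (torque) has dimensions [L^2 M T^-2].
P (power) has dimensions [L^2 M T^-3].
omega (angular velocity) has dimensions [T^-1].

Left side: [L^2 M T^-3]
Right side: [L^2 M T^-3]

Both sides have the same dimensions, so the equation is dimensionally consistent.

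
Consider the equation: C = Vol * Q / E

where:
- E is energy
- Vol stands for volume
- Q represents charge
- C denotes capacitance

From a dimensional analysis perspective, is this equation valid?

No

E (energy) has dimensions [L^2 M T^-2].
Vol (volume) has dimensions [L^3].
Q (charge) has dimensions [I T].
C (capacitance) has dimensions [I^2 L^-2 M^-1 T^4].

Left side: [I^2 L^-2 M^-1 T^4]
Right side: [I L M^-1 T^3]

The two sides have different dimensions, so the equation is NOT dimensionally consistent.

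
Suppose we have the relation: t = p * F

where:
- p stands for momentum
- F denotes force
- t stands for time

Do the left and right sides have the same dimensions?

No

p (momentum) has dimensions [L M T^-1].
F (force) has dimensions [L M T^-2].
t (time) has dimensions [T].

Left side: [T]
Right side: [L^2 M^2 T^-3]

The two sides have different dimensions, so the equation is NOT dimensionally consistent.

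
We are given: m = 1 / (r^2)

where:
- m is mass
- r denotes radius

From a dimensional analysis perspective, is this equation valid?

No

m (mass) has dimensions [M].
r (radius) has dimensions [L].

Left side: [M]
Right side: [L^-2]

The two sides have different dimensions, so the equation is NOT dimensionally consistent.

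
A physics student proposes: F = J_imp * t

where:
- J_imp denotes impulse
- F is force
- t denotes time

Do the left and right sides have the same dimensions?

No

J_imp (impulse) has dimensions [L M T^-1].
F (force) has dimensions [L M T^-2].
t (time) has dimensions [T].

Left side: [L M T^-2]
Right side: [L M]

The two sides have different dimensions, so the equation is NOT dimensionally consistent.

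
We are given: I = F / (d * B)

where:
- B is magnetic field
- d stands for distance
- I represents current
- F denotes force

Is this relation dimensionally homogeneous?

Yes

B (magnetic field) has dimensions [I^-1 M T^-2].
d (distance) has dimensions [L].
I (current) has dimensions [I].
F (force) has dimensions [L M T^-2].

Left side: [I]
Right side: [I]

Both sides have the same dimensions, so the equation is dimensionally consistent.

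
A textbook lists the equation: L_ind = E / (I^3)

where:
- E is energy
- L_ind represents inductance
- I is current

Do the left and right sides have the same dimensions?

No

E (energy) has dimensions [L^2 M T^-2].
L_ind (inductance) has dimensions [I^-2 L^2 M T^-2].
I (current) has dimensions [I].

Left side: [I^-2 L^2 M T^-2]
Right side: [I^-3 L^2 M T^-2]

The two sides have different dimensions, so the equation is NOT dimensionally consistent.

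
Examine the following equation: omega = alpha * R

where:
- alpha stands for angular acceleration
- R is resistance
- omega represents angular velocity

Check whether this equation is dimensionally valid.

No

alpha (angular acceleration) has dimensions [T^-2].
R (resistance) has dimensions [I^-2 L^2 M T^-3].
omega (angular velocity) has dimensions [T^-1].

Left side: [T^-1]
Right side: [I^-2 L^2 M T^-5]

The two sides have different dimensions, so the equation is NOT dimensionally consistent.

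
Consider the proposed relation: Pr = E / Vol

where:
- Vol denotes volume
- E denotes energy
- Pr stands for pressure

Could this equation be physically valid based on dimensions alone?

Yes

Vol (volume) has dimensions [L^3].
E (energy) has dimensions [L^2 M T^-2].
Pr (pressure) has dimensions [L^-1 M T^-2].

Left side: [L^-1 M T^-2]
Right side: [L^-1 M T^-2]

Both sides have the same dimensions, so the equation is dimensionally consistent.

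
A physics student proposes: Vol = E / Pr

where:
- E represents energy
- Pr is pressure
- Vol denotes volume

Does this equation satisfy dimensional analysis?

Yes

E (energy) has dimensions [L^2 M T^-2].
Pr (pressure) has dimensions [L^-1 M T^-2].
Vol (volume) has dimensions [L^3].

Left side: [L^3]
Right side: [L^3]

Both sides have the same dimensions, so the equation is dimensionally consistent.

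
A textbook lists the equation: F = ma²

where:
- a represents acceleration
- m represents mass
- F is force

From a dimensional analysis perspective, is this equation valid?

No

a (acceleration) has dimensions [L T^-2].
m (mass) has dimensions [M].
F (force) has dimensions [L M T^-2].

Left side: [L M T^-2]
Right side: [L^2 M T^-4]

The two sides have different dimensions, so the equation is NOT dimensionally consistent.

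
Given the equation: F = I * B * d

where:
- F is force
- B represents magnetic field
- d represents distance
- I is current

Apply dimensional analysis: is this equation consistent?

Yes

F (force) has dimensions [L M T^-2].
B (magnetic field) has dimensions [I^-1 M T^-2].
d (distance) has dimensions [L].
I (current) has dimensions [I].

Left side: [L M T^-2]
Right side: [L M T^-2]

Both sides have the same dimensions, so the equation is dimensionally consistent.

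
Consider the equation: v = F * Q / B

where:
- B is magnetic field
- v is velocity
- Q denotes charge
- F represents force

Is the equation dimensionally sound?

No

B (magnetic field) has dimensions [I^-1 M T^-2].
v (velocity) has dimensions [L T^-1].
Q (charge) has dimensions [I T].
F (force) has dimensions [L M T^-2].

Left side: [L T^-1]
Right side: [I^2 L T]

The two sides have different dimensions, so the equation is NOT dimensionally consistent.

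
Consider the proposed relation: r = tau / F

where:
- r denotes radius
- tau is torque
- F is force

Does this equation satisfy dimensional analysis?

Yes

r (radius) has dimensions [L].
tau (torque) has dimensions [L^2 M T^-2].
F (force) has dimensions [L M T^-2].

Left side: [L]
Right side: [L]

Both sides have the same dimensions, so the equation is dimensionally consistent.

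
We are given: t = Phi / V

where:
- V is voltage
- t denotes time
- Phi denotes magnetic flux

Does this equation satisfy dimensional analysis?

Yes

V (voltage) has dimensions [I^-1 L^2 M T^-3].
t (time) has dimensions [T].
Phi (magnetic flux) has dimensions [I^-1 L^2 M T^-2].

Left side: [T]
Right side: [T]

Both sides have the same dimensions, so the equation is dimensionally consistent.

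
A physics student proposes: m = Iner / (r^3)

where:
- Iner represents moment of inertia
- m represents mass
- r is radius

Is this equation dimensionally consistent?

No

Iner (moment of inertia) has dimensions [L^2 M].
m (mass) has dimensions [M].
r (radius) has dimensions [L].

Left side: [M]
Right side: [L^-1 M]

The two sides have different dimensions, so the equation is NOT dimensionally consistent.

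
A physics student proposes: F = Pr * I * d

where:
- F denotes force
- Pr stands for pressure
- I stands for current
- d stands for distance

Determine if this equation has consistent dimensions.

No

F (force) has dimensions [L M T^-2].
Pr (pressure) has dimensions [L^-1 M T^-2].
I (current) has dimensions [I].
d (distance) has dimensions [L].

Left side: [L M T^-2]
Right side: [I M T^-2]

The two sides have different dimensions, so the equation is NOT dimensionally consistent.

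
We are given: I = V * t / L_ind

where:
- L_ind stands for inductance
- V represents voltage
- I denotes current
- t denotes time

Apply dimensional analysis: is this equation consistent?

Yes

L_ind (inductance) has dimensions [I^-2 L^2 M T^-2].
V (voltage) has dimensions [I^-1 L^2 M T^-3].
I (current) has dimensions [I].
t (time) has dimensions [T].

Left side: [I]
Right side: [I]

Both sides have the same dimensions, so the equation is dimensionally consistent.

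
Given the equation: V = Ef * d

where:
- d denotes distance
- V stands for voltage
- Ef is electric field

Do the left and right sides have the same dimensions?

Yes

d (distance) has dimensions [L].
V (voltage) has dimensions [I^-1 L^2 M T^-3].
Ef (electric field) has dimensions [I^-1 L M T^-3].

Left side: [I^-1 L^2 M T^-3]
Right side: [I^-1 L^2 M T^-3]

Both sides have the same dimensions, so the equation is dimensionally consistent.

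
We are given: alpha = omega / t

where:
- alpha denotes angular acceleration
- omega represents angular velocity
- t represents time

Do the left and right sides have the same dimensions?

Yes

alpha (angular acceleration) has dimensions [T^-2].
omega (angular velocity) has dimensions [T^-1].
t (time) has dimensions [T].

Left side: [T^-2]
Right side: [T^-2]

Both sides have the same dimensions, so the equation is dimensionally consistent.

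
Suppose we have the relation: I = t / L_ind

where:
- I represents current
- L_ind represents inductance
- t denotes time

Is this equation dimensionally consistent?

No

I (current) has dimensions [I].
L_ind (inductance) has dimensions [I^-2 L^2 M T^-2].
t (time) has dimensions [T].

Left side: [I]
Right side: [I^2 L^-2 M^-1 T^3]

The two sides have different dimensions, so the equation is NOT dimensionally consistent.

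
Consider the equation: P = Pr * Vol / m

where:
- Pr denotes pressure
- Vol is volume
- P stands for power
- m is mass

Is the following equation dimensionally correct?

No

Pr (pressure) has dimensions [L^-1 M T^-2].
Vol (volume) has dimensions [L^3].
P (power) has dimensions [L^2 M T^-3].
m (mass) has dimensions [M].

Left side: [L^2 M T^-3]
Right side: [L^2 T^-2]

The two sides have different dimensions, so the equation is NOT dimensionally consistent.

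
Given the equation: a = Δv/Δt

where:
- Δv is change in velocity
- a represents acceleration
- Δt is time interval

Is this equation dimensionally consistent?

Yes

Δv (change in velocity) has dimensions [L T^-1].
a (acceleration) has dimensions [L T^-2].
Δt (time interval) has dimensions [T].

Left side: [L T^-2]
Right side: [L T^-2]

Both sides have the same dimensions, so the equation is dimensionally consistent.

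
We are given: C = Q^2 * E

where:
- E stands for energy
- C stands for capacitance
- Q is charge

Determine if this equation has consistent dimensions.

No

E (energy) has dimensions [L^2 M T^-2].
C (capacitance) has dimensions [I^2 L^-2 M^-1 T^4].
Q (charge) has dimensions [I T].

Left side: [I^2 L^-2 M^-1 T^4]
Right side: [I^2 L^2 M]

The two sides have different dimensions, so the equation is NOT dimensionally consistent.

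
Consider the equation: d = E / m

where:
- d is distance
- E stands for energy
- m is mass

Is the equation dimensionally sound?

No

d (distance) has dimensions [L].
E (energy) has dimensions [L^2 M T^-2].
m (mass) has dimensions [M].

Left side: [L]
Right side: [L^2 T^-2]

The two sides have different dimensions, so the equation is NOT dimensionally consistent.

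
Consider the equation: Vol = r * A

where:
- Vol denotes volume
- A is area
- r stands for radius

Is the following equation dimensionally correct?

Yes

Vol (volume) has dimensions [L^3].
A (area) has dimensions [L^2].
r (radius) has dimensions [L].

Left side: [L^3]
Right side: [L^3]

Both sides have the same dimensions, so the equation is dimensionally consistent.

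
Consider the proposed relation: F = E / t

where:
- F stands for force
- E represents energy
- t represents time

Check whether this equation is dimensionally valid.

No

F (force) has dimensions [L M T^-2].
E (energy) has dimensions [L^2 M T^-2].
t (time) has dimensions [T].

Left side: [L M T^-2]
Right side: [L^2 M T^-3]

The two sides have different dimensions, so the equation is NOT dimensionally consistent.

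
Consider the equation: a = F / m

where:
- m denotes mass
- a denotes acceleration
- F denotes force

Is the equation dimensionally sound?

Yes

m (mass) has dimensions [M].
a (acceleration) has dimensions [L T^-2].
F (force) has dimensions [L M T^-2].

Left side: [L T^-2]
Right side: [L T^-2]

Both sides have the same dimensions, so the equation is dimensionally consistent.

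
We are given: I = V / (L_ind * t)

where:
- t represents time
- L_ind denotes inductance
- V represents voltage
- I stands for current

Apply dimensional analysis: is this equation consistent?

No

t (time) has dimensions [T].
L_ind (inductance) has dimensions [I^-2 L^2 M T^-2].
V (voltage) has dimensions [I^-1 L^2 M T^-3].
I (current) has dimensions [I].

Left side: [I]
Right side: [I T^-2]

The two sides have different dimensions, so the equation is NOT dimensionally consistent.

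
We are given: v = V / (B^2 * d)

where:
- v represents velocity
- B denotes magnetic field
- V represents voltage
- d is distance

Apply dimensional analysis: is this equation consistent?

No

v (velocity) has dimensions [L T^-1].
B (magnetic field) has dimensions [I^-1 M T^-2].
V (voltage) has dimensions [I^-1 L^2 M T^-3].
d (distance) has dimensions [L].

Left side: [L T^-1]
Right side: [I L M^-1 T]

The two sides have different dimensions, so the equation is NOT dimensionally consistent.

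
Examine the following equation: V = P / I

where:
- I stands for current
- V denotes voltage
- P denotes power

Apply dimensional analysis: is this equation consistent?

Yes

I (current) has dimensions [I].
V (voltage) has dimensions [I^-1 L^2 M T^-3].
P (power) has dimensions [L^2 M T^-3].

Left side: [I^-1 L^2 M T^-3]
Right side: [I^-1 L^2 M T^-3]

Both sides have the same dimensions, so the equation is dimensionally consistent.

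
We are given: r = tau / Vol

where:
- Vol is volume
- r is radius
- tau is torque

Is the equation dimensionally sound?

No

Vol (volume) has dimensions [L^3].
r (radius) has dimensions [L].
tau (torque) has dimensions [L^2 M T^-2].

Left side: [L]
Right side: [L^-1 M T^-2]

The two sides have different dimensions, so the equation is NOT dimensionally consistent.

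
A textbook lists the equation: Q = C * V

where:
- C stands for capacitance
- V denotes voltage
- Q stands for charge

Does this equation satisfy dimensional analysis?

Yes

C (capacitance) has dimensions [I^2 L^-2 M^-1 T^4].
V (voltage) has dimensions [I^-1 L^2 M T^-3].
Q (charge) has dimensions [I T].

Left side: [I T]
Right side: [I T]

Both sides have the same dimensions, so the equation is dimensionally consistent.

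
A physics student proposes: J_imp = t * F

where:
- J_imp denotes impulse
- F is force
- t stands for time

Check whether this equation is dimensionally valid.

Yes

J_imp (impulse) has dimensions [L M T^-1].
F (force) has dimensions [L M T^-2].
t (time) has dimensions [T].

Left side: [L M T^-1]
Right side: [L M T^-1]

Both sides have the same dimensions, so the equation is dimensionally consistent.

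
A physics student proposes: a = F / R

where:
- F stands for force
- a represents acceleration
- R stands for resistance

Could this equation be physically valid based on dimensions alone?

No

F (force) has dimensions [L M T^-2].
a (acceleration) has dimensions [L T^-2].
R (resistance) has dimensions [I^-2 L^2 M T^-3].

Left side: [L T^-2]
Right side: [I^2 L^-1 T]

The two sides have different dimensions, so the equation is NOT dimensionally consistent.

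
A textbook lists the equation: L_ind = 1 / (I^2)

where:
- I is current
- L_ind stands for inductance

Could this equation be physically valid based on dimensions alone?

No

I (current) has dimensions [I].
L_ind (inductance) has dimensions [I^-2 L^2 M T^-2].

Left side: [I^-2 L^2 M T^-2]
Right side: [I^-2]

The two sides have different dimensions, so the equation is NOT dimensionally consistent.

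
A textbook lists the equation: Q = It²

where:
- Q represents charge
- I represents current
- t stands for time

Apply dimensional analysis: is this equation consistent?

No

Q (charge) has dimensions [I T].
I (current) has dimensions [I].
t (time) has dimensions [T].

Left side: [I T]
Right side: [I T^2]

The two sides have different dimensions, so the equation is NOT dimensionally consistent.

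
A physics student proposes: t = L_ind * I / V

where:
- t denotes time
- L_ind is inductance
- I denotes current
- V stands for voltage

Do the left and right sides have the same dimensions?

Yes

t (time) has dimensions [T].
L_ind (inductance) has dimensions [I^-2 L^2 M T^-2].
I (current) has dimensions [I].
V (voltage) has dimensions [I^-1 L^2 M T^-3].

Left side: [T]
Right side: [T]

Both sides have the same dimensions, so the equation is dimensionally consistent.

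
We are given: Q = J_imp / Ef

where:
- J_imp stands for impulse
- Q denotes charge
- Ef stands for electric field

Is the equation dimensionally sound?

No

J_imp (impulse) has dimensions [L M T^-1].
Q (charge) has dimensions [I T].
Ef (electric field) has dimensions [I^-1 L M T^-3].

Left side: [I T]
Right side: [I T^2]

The two sides have different dimensions, so the equation is NOT dimensionally consistent.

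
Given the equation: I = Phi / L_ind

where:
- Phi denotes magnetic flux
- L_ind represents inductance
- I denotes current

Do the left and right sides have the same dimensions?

Yes

Phi (magnetic flux) has dimensions [I^-1 L^2 M T^-2].
L_ind (inductance) has dimensions [I^-2 L^2 M T^-2].
I (current) has dimensions [I].

Left side: [I]
Right side: [I]

Both sides have the same dimensions, so the equation is dimensionally consistent.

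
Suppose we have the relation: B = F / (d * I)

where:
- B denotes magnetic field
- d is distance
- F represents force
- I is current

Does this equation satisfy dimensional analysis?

Yes

B (magnetic field) has dimensions [I^-1 M T^-2].
d (distance) has dimensions [L].
F (force) has dimensions [L M T^-2].
I (current) has dimensions [I].

Left side: [I^-1 M T^-2]
Right side: [I^-1 M T^-2]

Both sides have the same dimensions, so the equation is dimensionally consistent.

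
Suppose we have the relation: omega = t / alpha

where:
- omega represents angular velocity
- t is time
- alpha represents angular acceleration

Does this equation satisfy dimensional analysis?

No

omega (angular velocity) has dimensions [T^-1].
t (time) has dimensions [T].
alpha (angular acceleration) has dimensions [T^-2].

Left side: [T^-1]
Right side: [T^3]

The two sides have different dimensions, so the equation is NOT dimensionally consistent.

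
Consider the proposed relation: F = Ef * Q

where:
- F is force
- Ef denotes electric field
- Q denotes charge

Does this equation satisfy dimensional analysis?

Yes

F (force) has dimensions [L M T^-2].
Ef (electric field) has dimensions [I^-1 L M T^-3].
Q (charge) has dimensions [I T].

Left side: [L M T^-2]
Right side: [L M T^-2]

Both sides have the same dimensions, so the equation is dimensionally consistent.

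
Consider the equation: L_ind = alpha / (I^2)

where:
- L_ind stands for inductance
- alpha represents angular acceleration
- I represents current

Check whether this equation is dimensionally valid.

No

L_ind (inductance) has dimensions [I^-2 L^2 M T^-2].
alpha (angular acceleration) has dimensions [T^-2].
I (current) has dimensions [I].

Left side: [I^-2 L^2 M T^-2]
Right side: [I^-2 T^-2]

The two sides have different dimensions, so the equation is NOT dimensionally consistent.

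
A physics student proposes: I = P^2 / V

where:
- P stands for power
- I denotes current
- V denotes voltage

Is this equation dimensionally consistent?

No

P (power) has dimensions [L^2 M T^-3].
I (current) has dimensions [I].
V (voltage) has dimensions [I^-1 L^2 M T^-3].

Left side: [I]
Right side: [I L^2 M T^-3]

The two sides have different dimensions, so the equation is NOT dimensionally consistent.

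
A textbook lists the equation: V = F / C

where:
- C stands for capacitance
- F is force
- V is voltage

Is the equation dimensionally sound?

No

C (capacitance) has dimensions [I^2 L^-2 M^-1 T^4].
F (force) has dimensions [L M T^-2].
V (voltage) has dimensions [I^-1 L^2 M T^-3].

Left side: [I^-1 L^2 M T^-3]
Right side: [I^-2 L^3 M^2 T^-6]

The two sides have different dimensions, so the equation is NOT dimensionally consistent.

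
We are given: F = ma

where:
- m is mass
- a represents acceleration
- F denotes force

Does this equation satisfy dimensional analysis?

Yes

m (mass) has dimensions [M].
a (acceleration) has dimensions [L T^-2].
F (force) has dimensions [L M T^-2].

Left side: [L M T^-2]
Right side: [L M T^-2]

Both sides have the same dimensions, so the equation is dimensionally consistent.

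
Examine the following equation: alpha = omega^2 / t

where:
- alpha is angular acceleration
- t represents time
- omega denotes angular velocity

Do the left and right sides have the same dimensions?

No

alpha (angular acceleration) has dimensions [T^-2].
t (time) has dimensions [T].
omega (angular velocity) has dimensions [T^-1].

Left side: [T^-2]
Right side: [T^-3]

The two sides have different dimensions, so the equation is NOT dimensionally consistent.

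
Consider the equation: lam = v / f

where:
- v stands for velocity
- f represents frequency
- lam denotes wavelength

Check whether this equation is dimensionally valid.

Yes

v (velocity) has dimensions [L T^-1].
f (frequency) has dimensions [T^-1].
lam (wavelength) has dimensions [L].

Left side: [L]
Right side: [L]

Both sides have the same dimensions, so the equation is dimensionally consistent.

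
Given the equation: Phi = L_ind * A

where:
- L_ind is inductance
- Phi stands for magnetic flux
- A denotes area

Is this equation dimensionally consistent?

No

L_ind (inductance) has dimensions [I^-2 L^2 M T^-2].
Phi (magnetic flux) has dimensions [I^-1 L^2 M T^-2].
A (area) has dimensions [L^2].

Left side: [I^-1 L^2 M T^-2]
Right side: [I^-2 L^4 M T^-2]

The two sides have different dimensions, so the equation is NOT dimensionally consistent.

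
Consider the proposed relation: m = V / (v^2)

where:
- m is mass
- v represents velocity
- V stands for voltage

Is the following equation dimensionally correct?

No

m (mass) has dimensions [M].
v (velocity) has dimensions [L T^-1].
V (voltage) has dimensions [I^-1 L^2 M T^-3].

Left side: [M]
Right side: [I^-1 M T^-1]

The two sides have different dimensions, so the equation is NOT dimensionally consistent.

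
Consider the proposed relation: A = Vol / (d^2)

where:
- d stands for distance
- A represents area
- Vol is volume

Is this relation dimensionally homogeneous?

No

d (distance) has dimensions [L].
A (area) has dimensions [L^2].
Vol (volume) has dimensions [L^3].

Left side: [L^2]
Right side: [L]

The two sides have different dimensions, so the equation is NOT dimensionally consistent.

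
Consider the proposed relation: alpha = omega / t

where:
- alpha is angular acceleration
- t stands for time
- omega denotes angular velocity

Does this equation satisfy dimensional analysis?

Yes

alpha (angular acceleration) has dimensions [T^-2].
t (time) has dimensions [T].
omega (angular velocity) has dimensions [T^-1].

Left side: [T^-2]
Right side: [T^-2]

Both sides have the same dimensions, so the equation is dimensionally consistent.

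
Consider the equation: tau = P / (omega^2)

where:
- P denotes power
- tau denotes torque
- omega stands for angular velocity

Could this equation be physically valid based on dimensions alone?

No

P (power) has dimensions [L^2 M T^-3].
tau (torque) has dimensions [L^2 M T^-2].
omega (angular velocity) has dimensions [T^-1].

Left side: [L^2 M T^-2]
Right side: [L^2 M T^-1]

The two sides have different dimensions, so the equation is NOT dimensionally consistent.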